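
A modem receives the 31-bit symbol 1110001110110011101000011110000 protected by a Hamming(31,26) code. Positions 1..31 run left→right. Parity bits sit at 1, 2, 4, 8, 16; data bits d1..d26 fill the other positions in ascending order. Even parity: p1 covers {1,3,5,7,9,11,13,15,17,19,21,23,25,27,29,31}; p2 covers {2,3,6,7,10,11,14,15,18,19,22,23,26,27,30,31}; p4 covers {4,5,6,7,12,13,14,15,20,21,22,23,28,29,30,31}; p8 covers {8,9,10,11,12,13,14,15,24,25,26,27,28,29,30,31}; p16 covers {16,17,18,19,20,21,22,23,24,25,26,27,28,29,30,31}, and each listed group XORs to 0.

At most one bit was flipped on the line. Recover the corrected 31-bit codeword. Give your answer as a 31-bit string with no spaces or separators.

s1 (pos 1,3,5,7,9,11,13,15,17,19,21,23,25,27,29,31): 1⊕1⊕0⊕1⊕1⊕1⊕0⊕1⊕1⊕1⊕0⊕0⊕1⊕1⊕0⊕0 = 0
s2 (pos 2,3,6,7,10,11,14,15,18,19,22,23,26,27,30,31): 1⊕1⊕0⊕1⊕0⊕1⊕0⊕1⊕0⊕1⊕0⊕0⊕1⊕1⊕0⊕0 = 0
s4 (pos 4,5,6,7,12,13,14,15,20,21,22,23,28,29,30,31): 0⊕0⊕0⊕1⊕1⊕0⊕0⊕1⊕0⊕0⊕0⊕0⊕0⊕0⊕0⊕0 = 1
s8 (pos 8,9,10,11,12,13,14,15,24,25,26,27,28,29,30,31): 1⊕1⊕0⊕1⊕1⊕0⊕0⊕1⊕1⊕1⊕1⊕1⊕0⊕0⊕0⊕0 = 1
s16 (pos 16,17,18,19,20,21,22,23,24,25,26,27,28,29,30,31): 1⊕1⊕0⊕1⊕0⊕0⊕0⊕0⊕1⊕1⊕1⊕1⊕0⊕0⊕0⊕0 = 1
Syndrome s16…s1 = 11100 → error at position 28.
Flip position 28: 1110001110110011101000011110000 → 1110001110110011101000011111000

1110001110110011101000011111000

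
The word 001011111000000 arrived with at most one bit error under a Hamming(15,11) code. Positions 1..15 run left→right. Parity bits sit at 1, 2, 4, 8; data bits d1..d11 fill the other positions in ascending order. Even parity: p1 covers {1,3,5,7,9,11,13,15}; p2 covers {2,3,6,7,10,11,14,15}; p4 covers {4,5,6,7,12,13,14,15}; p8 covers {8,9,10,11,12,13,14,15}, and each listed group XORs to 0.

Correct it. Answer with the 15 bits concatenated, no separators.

001010111000000

s1 (pos 1,3,5,7,9,11,13,15): 0⊕1⊕1⊕1⊕1⊕0⊕0⊕0 = 0
s2 (pos 2,3,6,7,10,11,14,15): 0⊕1⊕1⊕1⊕0⊕0⊕0⊕0 = 1
s4 (pos 4,5,6,7,12,13,14,15): 0⊕1⊕1⊕1⊕0⊕0⊕0⊕0 = 1
s8 (pos 8,9,10,11,12,13,14,15): 1⊕1⊕0⊕0⊕0⊕0⊕0⊕0 = 0
Syndrome s8…s1 = 0110 → error at position 6.
Flip position 6: 001011111000000 → 001010111000000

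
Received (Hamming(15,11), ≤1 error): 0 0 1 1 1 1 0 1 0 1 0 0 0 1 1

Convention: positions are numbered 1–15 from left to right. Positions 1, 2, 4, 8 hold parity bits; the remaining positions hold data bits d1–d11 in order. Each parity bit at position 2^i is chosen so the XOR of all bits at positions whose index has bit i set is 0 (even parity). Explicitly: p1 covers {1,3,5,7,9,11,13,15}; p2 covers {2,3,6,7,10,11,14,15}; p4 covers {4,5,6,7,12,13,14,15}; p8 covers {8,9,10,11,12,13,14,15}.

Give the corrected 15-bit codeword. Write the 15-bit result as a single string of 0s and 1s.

s1 (pos 1,3,5,7,9,11,13,15): 0⊕1⊕1⊕0⊕0⊕0⊕0⊕1 = 1
s2 (pos 2,3,6,7,10,11,14,15): 0⊕1⊕1⊕0⊕1⊕0⊕1⊕1 = 1
s4 (pos 4,5,6,7,12,13,14,15): 1⊕1⊕1⊕0⊕0⊕0⊕1⊕1 = 1
s8 (pos 8,9,10,11,12,13,14,15): 1⊕0⊕1⊕0⊕0⊕0⊕1⊕1 = 0
Syndrome s8…s1 = 0111 → error at position 7.
Flip position 7: 001111010100011 → 001111110100011

001111110100011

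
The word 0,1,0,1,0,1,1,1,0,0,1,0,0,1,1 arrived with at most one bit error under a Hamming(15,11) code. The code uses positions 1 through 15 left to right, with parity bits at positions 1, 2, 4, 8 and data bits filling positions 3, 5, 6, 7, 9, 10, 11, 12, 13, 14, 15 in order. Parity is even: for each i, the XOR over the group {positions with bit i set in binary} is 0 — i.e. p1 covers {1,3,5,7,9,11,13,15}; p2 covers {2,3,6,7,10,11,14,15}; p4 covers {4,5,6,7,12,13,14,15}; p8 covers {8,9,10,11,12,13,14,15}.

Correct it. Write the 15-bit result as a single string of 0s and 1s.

s1 (pos 1,3,5,7,9,11,13,15): 0⊕0⊕0⊕1⊕0⊕1⊕0⊕1 = 1
s2 (pos 2,3,6,7,10,11,14,15): 1⊕0⊕1⊕1⊕0⊕1⊕1⊕1 = 0
s4 (pos 4,5,6,7,12,13,14,15): 1⊕0⊕1⊕1⊕0⊕0⊕1⊕1 = 1
s8 (pos 8,9,10,11,12,13,14,15): 1⊕0⊕0⊕1⊕0⊕0⊕1⊕1 = 0
Syndrome s8…s1 = 0101 → error at position 5.
Flip position 5: 010101110010011 → 010111110010011

010111110010011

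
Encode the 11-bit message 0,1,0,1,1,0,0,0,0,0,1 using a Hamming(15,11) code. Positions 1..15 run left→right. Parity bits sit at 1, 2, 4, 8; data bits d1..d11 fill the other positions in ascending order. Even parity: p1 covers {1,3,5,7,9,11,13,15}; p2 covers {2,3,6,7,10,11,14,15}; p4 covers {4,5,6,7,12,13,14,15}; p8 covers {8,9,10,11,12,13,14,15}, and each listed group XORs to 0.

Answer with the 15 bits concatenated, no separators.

000110101000001

Place data at non-parity positions: p1 p2 0 p4 1 0 1 p8 1 0 0 0 0 0 1
p1 (pos 1,3,5,7,9,11,13,15): XOR of data positions = 0⊕1⊕1⊕1⊕0⊕0⊕1 = 0
p2 (pos 2,3,6,7,10,11,14,15): XOR of data positions = 0⊕0⊕1⊕0⊕0⊕0⊕1 = 0
p4 (pos 4,5,6,7,12,13,14,15): XOR of data positions = 1⊕0⊕1⊕0⊕0⊕0⊕1 = 1
p8 (pos 8,9,10,11,12,13,14,15): XOR of data positions = 1⊕0⊕0⊕0⊕0⊕0⊕1 = 0
Codeword: 000110101000001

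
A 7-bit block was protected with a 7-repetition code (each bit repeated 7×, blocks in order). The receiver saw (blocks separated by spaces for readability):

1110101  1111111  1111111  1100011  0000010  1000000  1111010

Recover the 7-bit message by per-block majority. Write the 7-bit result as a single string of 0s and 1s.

1111001

Block 1 (1110101): 5 ones → 1
Block 2 (1111111): 7 ones → 1
Block 3 (1111111): 7 ones → 1
Block 4 (1100011): 4 ones → 1
Block 5 (0000010): 1 one → 0
Block 6 (1000000): 1 one → 0
Block 7 (1111010): 5 ones → 1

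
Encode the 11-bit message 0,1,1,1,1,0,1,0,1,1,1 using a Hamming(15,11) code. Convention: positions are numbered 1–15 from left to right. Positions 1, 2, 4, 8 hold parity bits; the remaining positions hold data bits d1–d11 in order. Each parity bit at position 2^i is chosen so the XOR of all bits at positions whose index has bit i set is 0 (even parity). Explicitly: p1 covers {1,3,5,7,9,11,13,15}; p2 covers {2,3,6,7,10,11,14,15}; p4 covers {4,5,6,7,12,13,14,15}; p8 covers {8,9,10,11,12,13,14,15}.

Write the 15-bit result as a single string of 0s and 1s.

Place data at non-parity positions: p1 p2 0 p4 1 1 1 p8 1 0 1 0 1 1 1
p1 (pos 1,3,5,7,9,11,13,15): XOR of data positions = 0⊕1⊕1⊕1⊕1⊕1⊕1 = 0
p2 (pos 2,3,6,7,10,11,14,15): XOR of data positions = 0⊕1⊕1⊕0⊕1⊕1⊕1 = 1
p4 (pos 4,5,6,7,12,13,14,15): XOR of data positions = 1⊕1⊕1⊕0⊕1⊕1⊕1 = 0
p8 (pos 8,9,10,11,12,13,14,15): XOR of data positions = 1⊕0⊕1⊕0⊕1⊕1⊕1 = 1
Codeword: 010011111010111

010011111010111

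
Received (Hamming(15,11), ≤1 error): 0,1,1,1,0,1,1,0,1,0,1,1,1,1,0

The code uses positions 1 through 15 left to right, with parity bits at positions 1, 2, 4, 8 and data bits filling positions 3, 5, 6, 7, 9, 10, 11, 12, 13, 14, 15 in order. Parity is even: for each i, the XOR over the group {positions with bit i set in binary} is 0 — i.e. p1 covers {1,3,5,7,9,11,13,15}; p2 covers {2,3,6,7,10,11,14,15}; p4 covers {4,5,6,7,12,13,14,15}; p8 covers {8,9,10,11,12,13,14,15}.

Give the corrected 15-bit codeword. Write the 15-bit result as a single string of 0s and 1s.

011101100011110

s1 (pos 1,3,5,7,9,11,13,15): 0⊕1⊕0⊕1⊕1⊕1⊕1⊕0 = 1
s2 (pos 2,3,6,7,10,11,14,15): 1⊕1⊕1⊕1⊕0⊕1⊕1⊕0 = 0
s4 (pos 4,5,6,7,12,13,14,15): 1⊕0⊕1⊕1⊕1⊕1⊕1⊕0 = 0
s8 (pos 8,9,10,11,12,13,14,15): 0⊕1⊕0⊕1⊕1⊕1⊕1⊕0 = 1
Syndrome s8…s1 = 1001 → error at position 9.
Flip position 9: 011101101011110 → 011101100011110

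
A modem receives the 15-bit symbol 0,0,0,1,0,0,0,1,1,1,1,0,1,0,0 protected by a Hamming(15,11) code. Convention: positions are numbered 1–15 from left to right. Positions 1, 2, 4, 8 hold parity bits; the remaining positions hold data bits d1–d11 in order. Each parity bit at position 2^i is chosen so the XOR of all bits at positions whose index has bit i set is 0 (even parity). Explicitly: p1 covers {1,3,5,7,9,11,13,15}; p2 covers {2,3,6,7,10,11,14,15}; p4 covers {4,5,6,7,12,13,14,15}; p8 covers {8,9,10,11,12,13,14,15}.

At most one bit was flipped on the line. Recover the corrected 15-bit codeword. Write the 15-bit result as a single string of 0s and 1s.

000100010110100

s1 (pos 1,3,5,7,9,11,13,15): 0⊕0⊕0⊕0⊕1⊕1⊕1⊕0 = 1
s2 (pos 2,3,6,7,10,11,14,15): 0⊕0⊕0⊕0⊕1⊕1⊕0⊕0 = 0
s4 (pos 4,5,6,7,12,13,14,15): 1⊕0⊕0⊕0⊕0⊕1⊕0⊕0 = 0
s8 (pos 8,9,10,11,12,13,14,15): 1⊕1⊕1⊕1⊕0⊕1⊕0⊕0 = 1
Syndrome s8…s1 = 1001 → error at position 9.
Flip position 9: 000100011110100 → 000100010110100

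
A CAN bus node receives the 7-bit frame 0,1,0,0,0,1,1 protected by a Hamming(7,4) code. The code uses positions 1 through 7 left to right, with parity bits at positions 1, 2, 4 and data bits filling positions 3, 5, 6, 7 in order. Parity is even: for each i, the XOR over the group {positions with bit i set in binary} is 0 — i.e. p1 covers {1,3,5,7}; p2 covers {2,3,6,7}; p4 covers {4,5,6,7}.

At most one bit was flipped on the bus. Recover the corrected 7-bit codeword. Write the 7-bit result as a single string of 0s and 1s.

0110011

s1 (pos 1,3,5,7): 0⊕0⊕0⊕1 = 1
s2 (pos 2,3,6,7): 1⊕0⊕1⊕1 = 1
s4 (pos 4,5,6,7): 0⊕0⊕1⊕1 = 0
Syndrome s4…s1 = 011 → error at position 3.
Flip position 3: 0100011 → 0110011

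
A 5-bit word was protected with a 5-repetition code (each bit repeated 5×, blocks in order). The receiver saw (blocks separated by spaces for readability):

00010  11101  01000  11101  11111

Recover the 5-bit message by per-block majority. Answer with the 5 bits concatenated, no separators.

Block 1 (00010): 1 one → 0
Block 2 (11101): 4 ones → 1
Block 3 (01000): 1 one → 0
Block 4 (11101): 4 ones → 1
Block 5 (11111): 5 ones → 1

01011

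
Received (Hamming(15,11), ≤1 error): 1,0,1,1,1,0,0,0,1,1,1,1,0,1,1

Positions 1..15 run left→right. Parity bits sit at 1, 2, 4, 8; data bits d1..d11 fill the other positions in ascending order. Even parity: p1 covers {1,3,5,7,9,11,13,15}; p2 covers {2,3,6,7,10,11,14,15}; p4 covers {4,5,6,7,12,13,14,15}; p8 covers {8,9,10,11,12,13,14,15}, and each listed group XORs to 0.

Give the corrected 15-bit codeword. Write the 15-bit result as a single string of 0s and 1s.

s1 (pos 1,3,5,7,9,11,13,15): 1⊕1⊕1⊕0⊕1⊕1⊕0⊕1 = 0
s2 (pos 2,3,6,7,10,11,14,15): 0⊕1⊕0⊕0⊕1⊕1⊕1⊕1 = 1
s4 (pos 4,5,6,7,12,13,14,15): 1⊕1⊕0⊕0⊕1⊕0⊕1⊕1 = 1
s8 (pos 8,9,10,11,12,13,14,15): 0⊕1⊕1⊕1⊕1⊕0⊕1⊕1 = 0
Syndrome s8…s1 = 0110 → error at position 6.
Flip position 6: 101110001111011 → 101111001111011

101111001111011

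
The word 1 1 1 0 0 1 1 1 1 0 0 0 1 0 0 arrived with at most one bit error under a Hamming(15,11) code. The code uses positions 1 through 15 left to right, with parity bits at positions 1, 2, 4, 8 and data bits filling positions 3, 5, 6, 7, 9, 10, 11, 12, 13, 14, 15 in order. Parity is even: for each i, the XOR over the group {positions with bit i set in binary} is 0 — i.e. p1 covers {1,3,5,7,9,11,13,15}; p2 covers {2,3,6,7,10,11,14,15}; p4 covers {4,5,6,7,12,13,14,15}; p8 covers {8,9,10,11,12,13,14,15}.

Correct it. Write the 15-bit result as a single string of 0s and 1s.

111001111000000

s1 (pos 1,3,5,7,9,11,13,15): 1⊕1⊕0⊕1⊕1⊕0⊕1⊕0 = 1
s2 (pos 2,3,6,7,10,11,14,15): 1⊕1⊕1⊕1⊕0⊕0⊕0⊕0 = 0
s4 (pos 4,5,6,7,12,13,14,15): 0⊕0⊕1⊕1⊕0⊕1⊕0⊕0 = 1
s8 (pos 8,9,10,11,12,13,14,15): 1⊕1⊕0⊕0⊕0⊕1⊕0⊕0 = 1
Syndrome s8…s1 = 1101 → error at position 13.
Flip position 13: 111001111000100 → 111001111000000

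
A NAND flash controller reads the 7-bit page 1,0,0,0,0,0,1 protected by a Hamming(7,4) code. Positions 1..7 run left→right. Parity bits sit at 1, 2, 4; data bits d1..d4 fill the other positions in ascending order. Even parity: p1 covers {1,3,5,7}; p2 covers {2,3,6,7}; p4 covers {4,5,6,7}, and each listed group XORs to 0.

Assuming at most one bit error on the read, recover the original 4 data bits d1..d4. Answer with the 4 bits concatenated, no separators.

0011

s1 (pos 1,3,5,7): 1⊕0⊕0⊕1 = 0
s2 (pos 2,3,6,7): 0⊕0⊕0⊕1 = 1
s4 (pos 4,5,6,7): 0⊕0⊕0⊕1 = 1
Syndrome s4…s1 = 110 → error at position 6.
Flip position 6: 1000001 → 1000011
Read data bits from positions 3,5,6,7: 0011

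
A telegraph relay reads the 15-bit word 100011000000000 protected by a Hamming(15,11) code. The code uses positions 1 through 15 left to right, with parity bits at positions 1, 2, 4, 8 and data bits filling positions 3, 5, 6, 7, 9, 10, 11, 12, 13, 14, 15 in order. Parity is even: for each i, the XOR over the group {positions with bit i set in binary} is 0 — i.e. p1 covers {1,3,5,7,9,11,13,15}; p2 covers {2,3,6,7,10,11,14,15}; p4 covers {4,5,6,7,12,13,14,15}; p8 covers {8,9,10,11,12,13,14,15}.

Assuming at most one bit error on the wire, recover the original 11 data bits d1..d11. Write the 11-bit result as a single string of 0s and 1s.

s1 (pos 1,3,5,7,9,11,13,15): 1⊕0⊕1⊕0⊕0⊕0⊕0⊕0 = 0
s2 (pos 2,3,6,7,10,11,14,15): 0⊕0⊕1⊕0⊕0⊕0⊕0⊕0 = 1
s4 (pos 4,5,6,7,12,13,14,15): 0⊕1⊕1⊕0⊕0⊕0⊕0⊕0 = 0
s8 (pos 8,9,10,11,12,13,14,15): 0⊕0⊕0⊕0⊕0⊕0⊕0⊕0 = 0
Syndrome s8…s1 = 0010 → error at position 2.
Flip position 2: 100011000000000 → 110011000000000
Read data bits from positions 3,5,6,7,9,10,11,12,13,14,15: 01100000000

01100000000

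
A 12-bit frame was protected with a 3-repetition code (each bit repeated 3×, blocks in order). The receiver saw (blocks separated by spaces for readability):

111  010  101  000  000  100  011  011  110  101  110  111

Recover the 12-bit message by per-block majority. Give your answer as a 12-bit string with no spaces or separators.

101000111111

Block 1 (111): 3 ones → 1
Block 2 (010): 1 one → 0
Block 3 (101): 2 ones → 1
Block 4 (000): 0 ones → 0
Block 5 (000): 0 ones → 0
Block 6 (100): 1 one → 0
Block 7 (011): 2 ones → 1
Block 8 (011): 2 ones → 1
Block 9 (110): 2 ones → 1
Block 10 (101): 2 ones → 1
Block 11 (110): 2 ones → 1
Block 12 (111): 3 ones → 1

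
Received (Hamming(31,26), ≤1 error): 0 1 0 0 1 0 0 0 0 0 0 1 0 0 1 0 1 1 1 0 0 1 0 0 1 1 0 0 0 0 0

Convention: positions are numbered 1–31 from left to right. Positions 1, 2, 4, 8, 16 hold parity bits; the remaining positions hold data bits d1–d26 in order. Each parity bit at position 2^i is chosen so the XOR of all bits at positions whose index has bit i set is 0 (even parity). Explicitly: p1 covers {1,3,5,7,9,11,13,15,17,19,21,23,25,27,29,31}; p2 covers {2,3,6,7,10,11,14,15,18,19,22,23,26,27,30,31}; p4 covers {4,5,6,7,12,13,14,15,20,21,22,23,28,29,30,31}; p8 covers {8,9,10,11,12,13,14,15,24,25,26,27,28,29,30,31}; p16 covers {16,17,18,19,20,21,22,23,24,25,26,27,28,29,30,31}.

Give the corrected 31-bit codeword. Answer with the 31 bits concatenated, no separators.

s1 (pos 1,3,5,7,9,11,13,15,17,19,21,23,25,27,29,31): 0⊕0⊕1⊕0⊕0⊕0⊕0⊕1⊕1⊕1⊕0⊕0⊕1⊕0⊕0⊕0 = 1
s2 (pos 2,3,6,7,10,11,14,15,18,19,22,23,26,27,30,31): 1⊕0⊕0⊕0⊕0⊕0⊕0⊕1⊕1⊕1⊕1⊕0⊕1⊕0⊕0⊕0 = 0
s4 (pos 4,5,6,7,12,13,14,15,20,21,22,23,28,29,30,31): 0⊕1⊕0⊕0⊕1⊕0⊕0⊕1⊕0⊕0⊕1⊕0⊕0⊕0⊕0⊕0 = 0
s8 (pos 8,9,10,11,12,13,14,15,24,25,26,27,28,29,30,31): 0⊕0⊕0⊕0⊕1⊕0⊕0⊕1⊕0⊕1⊕1⊕0⊕0⊕0⊕0⊕0 = 0
s16 (pos 16,17,18,19,20,21,22,23,24,25,26,27,28,29,30,31): 0⊕1⊕1⊕1⊕0⊕0⊕1⊕0⊕0⊕1⊕1⊕0⊕0⊕0⊕0⊕0 = 0
Syndrome s16…s1 = 00001 → error at position 1.
Flip position 1: 0100100000010010111001001100000 → 1100100000010010111001001100000

1100100000010010111001001100000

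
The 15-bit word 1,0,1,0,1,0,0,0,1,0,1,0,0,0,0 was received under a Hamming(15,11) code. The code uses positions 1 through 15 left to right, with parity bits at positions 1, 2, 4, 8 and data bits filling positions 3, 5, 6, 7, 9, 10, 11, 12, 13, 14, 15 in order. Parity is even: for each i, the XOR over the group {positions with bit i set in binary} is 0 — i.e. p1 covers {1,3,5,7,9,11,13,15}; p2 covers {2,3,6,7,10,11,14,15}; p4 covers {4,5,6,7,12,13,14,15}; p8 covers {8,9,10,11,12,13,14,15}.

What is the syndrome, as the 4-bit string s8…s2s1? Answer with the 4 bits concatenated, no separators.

0101

s1 (pos 1,3,5,7,9,11,13,15): 1⊕1⊕1⊕0⊕1⊕1⊕0⊕0 = 1
s2 (pos 2,3,6,7,10,11,14,15): 0⊕1⊕0⊕0⊕0⊕1⊕0⊕0 = 0
s4 (pos 4,5,6,7,12,13,14,15): 0⊕1⊕0⊕0⊕0⊕0⊕0⊕0 = 1
s8 (pos 8,9,10,11,12,13,14,15): 0⊕1⊕0⊕1⊕0⊕0⊕0⊕0 = 0
Syndrome s8…s1 = 0101 → error at position 5.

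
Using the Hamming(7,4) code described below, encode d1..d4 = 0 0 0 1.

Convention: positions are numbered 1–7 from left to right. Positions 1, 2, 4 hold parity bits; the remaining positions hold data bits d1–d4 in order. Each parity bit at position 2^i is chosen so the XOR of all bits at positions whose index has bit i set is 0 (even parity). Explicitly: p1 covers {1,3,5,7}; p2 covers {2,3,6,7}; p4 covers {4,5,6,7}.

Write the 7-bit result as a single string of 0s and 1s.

1101001

Place data at non-parity positions: p1 p2 0 p4 0 0 1
p1 (pos 1,3,5,7): XOR of data positions = 0⊕0⊕1 = 1
p2 (pos 2,3,6,7): XOR of data positions = 0⊕0⊕1 = 1
p4 (pos 4,5,6,7): XOR of data positions = 0⊕0⊕1 = 1
Codeword: 1101001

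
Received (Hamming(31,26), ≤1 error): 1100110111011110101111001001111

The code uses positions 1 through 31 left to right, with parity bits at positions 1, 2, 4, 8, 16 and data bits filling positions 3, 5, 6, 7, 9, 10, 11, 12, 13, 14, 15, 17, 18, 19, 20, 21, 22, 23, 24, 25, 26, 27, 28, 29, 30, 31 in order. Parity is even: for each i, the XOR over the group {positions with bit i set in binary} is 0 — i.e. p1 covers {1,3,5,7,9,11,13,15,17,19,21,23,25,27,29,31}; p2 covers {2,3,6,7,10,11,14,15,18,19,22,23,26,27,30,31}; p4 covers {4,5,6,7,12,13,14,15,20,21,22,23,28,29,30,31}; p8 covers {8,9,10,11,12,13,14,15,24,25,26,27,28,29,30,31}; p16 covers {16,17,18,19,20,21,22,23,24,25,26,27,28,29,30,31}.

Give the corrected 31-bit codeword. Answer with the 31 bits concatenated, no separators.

1100111111011110101111001001111

s1 (pos 1,3,5,7,9,11,13,15,17,19,21,23,25,27,29,31): 1⊕0⊕1⊕0⊕1⊕0⊕1⊕1⊕1⊕1⊕1⊕0⊕1⊕0⊕1⊕1 = 1
s2 (pos 2,3,6,7,10,11,14,15,18,19,22,23,26,27,30,31): 1⊕0⊕1⊕0⊕1⊕0⊕1⊕1⊕0⊕1⊕1⊕0⊕0⊕0⊕1⊕1 = 1
s4 (pos 4,5,6,7,12,13,14,15,20,21,22,23,28,29,30,31): 0⊕1⊕1⊕0⊕1⊕1⊕1⊕1⊕1⊕1⊕1⊕0⊕1⊕1⊕1⊕1 = 1
s8 (pos 8,9,10,11,12,13,14,15,24,25,26,27,28,29,30,31): 1⊕1⊕1⊕0⊕1⊕1⊕1⊕1⊕0⊕1⊕0⊕0⊕1⊕1⊕1⊕1 = 0
s16 (pos 16,17,18,19,20,21,22,23,24,25,26,27,28,29,30,31): 0⊕1⊕0⊕1⊕1⊕1⊕1⊕0⊕0⊕1⊕0⊕0⊕1⊕1⊕1⊕1 = 0
Syndrome s16…s1 = 00111 → error at position 7.
Flip position 7: 1100110111011110101111001001111 → 1100111111011110101111001001111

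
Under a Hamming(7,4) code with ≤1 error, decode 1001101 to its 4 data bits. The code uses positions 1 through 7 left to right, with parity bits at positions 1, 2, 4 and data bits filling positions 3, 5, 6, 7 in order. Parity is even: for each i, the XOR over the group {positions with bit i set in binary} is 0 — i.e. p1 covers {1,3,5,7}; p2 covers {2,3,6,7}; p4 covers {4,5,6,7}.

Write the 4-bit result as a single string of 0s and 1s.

0100

s1 (pos 1,3,5,7): 1⊕0⊕1⊕1 = 1
s2 (pos 2,3,6,7): 0⊕0⊕0⊕1 = 1
s4 (pos 4,5,6,7): 1⊕1⊕0⊕1 = 1
Syndrome s4…s1 = 111 → error at position 7.
Flip position 7: 1001101 → 1001100
Read data bits from positions 3,5,6,7: 0100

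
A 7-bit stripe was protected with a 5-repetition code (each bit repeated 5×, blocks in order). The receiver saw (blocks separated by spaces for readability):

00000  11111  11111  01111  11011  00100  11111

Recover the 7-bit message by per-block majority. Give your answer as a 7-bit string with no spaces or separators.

Block 1 (00000): 0 ones → 0
Block 2 (11111): 5 ones → 1
Block 3 (11111): 5 ones → 1
Block 4 (01111): 4 ones → 1
Block 5 (11011): 4 ones → 1
Block 6 (00100): 1 one → 0
Block 7 (11111): 5 ones → 1

0111101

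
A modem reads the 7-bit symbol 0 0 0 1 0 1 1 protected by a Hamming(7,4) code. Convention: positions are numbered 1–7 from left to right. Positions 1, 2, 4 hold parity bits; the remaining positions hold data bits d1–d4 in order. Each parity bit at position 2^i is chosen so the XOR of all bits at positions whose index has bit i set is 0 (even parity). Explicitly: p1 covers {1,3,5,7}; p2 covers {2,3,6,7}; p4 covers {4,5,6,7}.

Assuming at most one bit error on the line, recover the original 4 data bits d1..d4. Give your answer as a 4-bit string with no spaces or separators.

s1 (pos 1,3,5,7): 0⊕0⊕0⊕1 = 1
s2 (pos 2,3,6,7): 0⊕0⊕1⊕1 = 0
s4 (pos 4,5,6,7): 1⊕0⊕1⊕1 = 1
Syndrome s4…s1 = 101 → error at position 5.
Flip position 5: 0001011 → 0001111
Read data bits from positions 3,5,6,7: 0111

0111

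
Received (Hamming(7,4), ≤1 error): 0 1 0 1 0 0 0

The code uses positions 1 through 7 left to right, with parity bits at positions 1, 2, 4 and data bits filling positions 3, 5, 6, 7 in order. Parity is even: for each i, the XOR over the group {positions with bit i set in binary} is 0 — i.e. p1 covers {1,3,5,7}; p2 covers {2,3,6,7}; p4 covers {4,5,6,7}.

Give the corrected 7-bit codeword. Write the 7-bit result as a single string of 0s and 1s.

s1 (pos 1,3,5,7): 0⊕0⊕0⊕0 = 0
s2 (pos 2,3,6,7): 1⊕0⊕0⊕0 = 1
s4 (pos 4,5,6,7): 1⊕0⊕0⊕0 = 1
Syndrome s4…s1 = 110 → error at position 6.
Flip position 6: 0101000 → 0101010

0101010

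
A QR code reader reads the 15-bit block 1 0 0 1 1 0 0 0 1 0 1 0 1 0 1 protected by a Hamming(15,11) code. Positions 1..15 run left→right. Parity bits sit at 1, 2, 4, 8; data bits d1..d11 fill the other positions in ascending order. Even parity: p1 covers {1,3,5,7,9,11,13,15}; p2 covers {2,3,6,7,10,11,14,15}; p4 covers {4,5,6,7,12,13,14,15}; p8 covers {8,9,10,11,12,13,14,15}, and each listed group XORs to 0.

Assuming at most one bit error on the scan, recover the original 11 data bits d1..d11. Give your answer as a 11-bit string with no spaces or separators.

s1 (pos 1,3,5,7,9,11,13,15): 1⊕0⊕1⊕0⊕1⊕1⊕1⊕1 = 0
s2 (pos 2,3,6,7,10,11,14,15): 0⊕0⊕0⊕0⊕0⊕1⊕0⊕1 = 0
s4 (pos 4,5,6,7,12,13,14,15): 1⊕1⊕0⊕0⊕0⊕1⊕0⊕1 = 0
s8 (pos 8,9,10,11,12,13,14,15): 0⊕1⊕0⊕1⊕0⊕1⊕0⊕1 = 0
Syndrome s8…s1 = 0000 → no error.
Read data bits from positions 3,5,6,7,9,10,11,12,13,14,15: 01001010101

01001010101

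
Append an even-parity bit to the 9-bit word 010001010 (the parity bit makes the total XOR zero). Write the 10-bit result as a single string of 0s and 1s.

0100010101

XOR of the 9 data bits: 0⊕1⊕0⊕0⊕0⊕1⊕0⊕1⊕0 = 1
Parity bit = 1 (so all 10 bits XOR to 0).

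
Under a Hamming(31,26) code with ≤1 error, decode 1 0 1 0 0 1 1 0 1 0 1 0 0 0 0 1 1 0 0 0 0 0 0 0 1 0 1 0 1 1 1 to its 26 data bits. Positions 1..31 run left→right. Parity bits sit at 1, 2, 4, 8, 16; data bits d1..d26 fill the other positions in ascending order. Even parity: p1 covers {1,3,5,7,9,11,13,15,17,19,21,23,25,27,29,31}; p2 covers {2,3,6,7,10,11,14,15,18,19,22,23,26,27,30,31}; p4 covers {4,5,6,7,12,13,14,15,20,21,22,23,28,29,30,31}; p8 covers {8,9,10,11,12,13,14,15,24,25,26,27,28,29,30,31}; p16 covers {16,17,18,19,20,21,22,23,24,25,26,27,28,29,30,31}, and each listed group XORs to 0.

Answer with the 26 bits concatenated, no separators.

10111010000100000001010101

s1 (pos 1,3,5,7,9,11,13,15,17,19,21,23,25,27,29,31): 1⊕1⊕0⊕1⊕1⊕1⊕0⊕0⊕1⊕0⊕0⊕0⊕1⊕1⊕1⊕1 = 0
s2 (pos 2,3,6,7,10,11,14,15,18,19,22,23,26,27,30,31): 0⊕1⊕1⊕1⊕0⊕1⊕0⊕0⊕0⊕0⊕0⊕0⊕0⊕1⊕1⊕1 = 1
s4 (pos 4,5,6,7,12,13,14,15,20,21,22,23,28,29,30,31): 0⊕0⊕1⊕1⊕0⊕0⊕0⊕0⊕0⊕0⊕0⊕0⊕0⊕1⊕1⊕1 = 1
s8 (pos 8,9,10,11,12,13,14,15,24,25,26,27,28,29,30,31): 0⊕1⊕0⊕1⊕0⊕0⊕0⊕0⊕0⊕1⊕0⊕1⊕0⊕1⊕1⊕1 = 1
s16 (pos 16,17,18,19,20,21,22,23,24,25,26,27,28,29,30,31): 1⊕1⊕0⊕0⊕0⊕0⊕0⊕0⊕0⊕1⊕0⊕1⊕0⊕1⊕1⊕1 = 1
Syndrome s16…s1 = 11110 → error at position 30.
Flip position 30: 1010011010100001100000001010111 → 1010011010100001100000001010101
Read data bits from positions 3,5,6,7,9,10,11,12,13,14,15,17,18,19,20,21,22,23,24,25,26,27,28,29,30,31: 10111010000100000001010101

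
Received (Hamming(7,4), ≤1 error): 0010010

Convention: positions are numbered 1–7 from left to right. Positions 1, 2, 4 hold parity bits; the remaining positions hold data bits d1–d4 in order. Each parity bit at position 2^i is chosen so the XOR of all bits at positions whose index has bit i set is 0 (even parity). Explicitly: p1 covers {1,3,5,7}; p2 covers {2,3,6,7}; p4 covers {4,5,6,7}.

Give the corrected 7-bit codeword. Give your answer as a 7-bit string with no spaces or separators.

s1 (pos 1,3,5,7): 0⊕1⊕0⊕0 = 1
s2 (pos 2,3,6,7): 0⊕1⊕1⊕0 = 0
s4 (pos 4,5,6,7): 0⊕0⊕1⊕0 = 1
Syndrome s4…s1 = 101 → error at position 5.
Flip position 5: 0010010 → 0010110

0010110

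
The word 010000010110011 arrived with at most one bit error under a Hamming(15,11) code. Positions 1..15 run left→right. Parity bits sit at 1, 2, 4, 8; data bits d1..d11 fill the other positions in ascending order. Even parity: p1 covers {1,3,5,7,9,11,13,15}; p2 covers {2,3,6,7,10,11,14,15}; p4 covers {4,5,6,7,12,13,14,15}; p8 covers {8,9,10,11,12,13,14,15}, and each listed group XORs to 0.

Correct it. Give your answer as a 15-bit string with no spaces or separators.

010000010010011

s1 (pos 1,3,5,7,9,11,13,15): 0⊕0⊕0⊕0⊕0⊕1⊕0⊕1 = 0
s2 (pos 2,3,6,7,10,11,14,15): 1⊕0⊕0⊕0⊕1⊕1⊕1⊕1 = 1
s4 (pos 4,5,6,7,12,13,14,15): 0⊕0⊕0⊕0⊕0⊕0⊕1⊕1 = 0
s8 (pos 8,9,10,11,12,13,14,15): 1⊕0⊕1⊕1⊕0⊕0⊕1⊕1 = 1
Syndrome s8…s1 = 1010 → error at position 10.
Flip position 10: 010000010110011 → 010000010010011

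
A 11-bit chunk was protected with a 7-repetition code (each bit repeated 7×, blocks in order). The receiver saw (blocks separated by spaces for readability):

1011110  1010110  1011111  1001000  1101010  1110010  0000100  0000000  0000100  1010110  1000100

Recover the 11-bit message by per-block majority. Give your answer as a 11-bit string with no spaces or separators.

Block 1 (1011110): 5 ones → 1
Block 2 (1010110): 4 ones → 1
Block 3 (1011111): 6 ones → 1
Block 4 (1001000): 2 ones → 0
Block 5 (1101010): 4 ones → 1
Block 6 (1110010): 4 ones → 1
Block 7 (0000100): 1 one → 0
Block 8 (0000000): 0 ones → 0
Block 9 (0000100): 1 one → 0
Block 10 (1010110): 4 ones → 1
Block 11 (1000100): 2 ones → 0

11101100010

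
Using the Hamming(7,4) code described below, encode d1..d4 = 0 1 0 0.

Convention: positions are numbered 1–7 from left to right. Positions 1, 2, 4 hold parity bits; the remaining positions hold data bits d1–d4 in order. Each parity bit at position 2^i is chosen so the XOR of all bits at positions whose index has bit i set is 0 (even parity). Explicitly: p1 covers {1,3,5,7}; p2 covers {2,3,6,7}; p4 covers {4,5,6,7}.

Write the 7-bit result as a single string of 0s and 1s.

Place data at non-parity positions: p1 p2 0 p4 1 0 0
p1 (pos 1,3,5,7): XOR of data positions = 0⊕1⊕0 = 1
p2 (pos 2,3,6,7): XOR of data positions = 0⊕0⊕0 = 0
p4 (pos 4,5,6,7): XOR of data positions = 1⊕0⊕0 = 1
Codeword: 1001100

1001100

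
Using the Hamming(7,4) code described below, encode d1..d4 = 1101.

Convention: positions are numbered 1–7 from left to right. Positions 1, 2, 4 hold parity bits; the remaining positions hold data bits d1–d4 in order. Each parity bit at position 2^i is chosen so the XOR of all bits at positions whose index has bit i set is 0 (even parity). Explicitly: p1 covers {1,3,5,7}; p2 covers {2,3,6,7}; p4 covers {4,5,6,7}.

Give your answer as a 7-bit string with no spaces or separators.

Place data at non-parity positions: p1 p2 1 p4 1 0 1
p1 (pos 1,3,5,7): XOR of data positions = 1⊕1⊕1 = 1
p2 (pos 2,3,6,7): XOR of data positions = 1⊕0⊕1 = 0
p4 (pos 4,5,6,7): XOR of data positions = 1⊕0⊕1 = 0
Codeword: 1010101

1010101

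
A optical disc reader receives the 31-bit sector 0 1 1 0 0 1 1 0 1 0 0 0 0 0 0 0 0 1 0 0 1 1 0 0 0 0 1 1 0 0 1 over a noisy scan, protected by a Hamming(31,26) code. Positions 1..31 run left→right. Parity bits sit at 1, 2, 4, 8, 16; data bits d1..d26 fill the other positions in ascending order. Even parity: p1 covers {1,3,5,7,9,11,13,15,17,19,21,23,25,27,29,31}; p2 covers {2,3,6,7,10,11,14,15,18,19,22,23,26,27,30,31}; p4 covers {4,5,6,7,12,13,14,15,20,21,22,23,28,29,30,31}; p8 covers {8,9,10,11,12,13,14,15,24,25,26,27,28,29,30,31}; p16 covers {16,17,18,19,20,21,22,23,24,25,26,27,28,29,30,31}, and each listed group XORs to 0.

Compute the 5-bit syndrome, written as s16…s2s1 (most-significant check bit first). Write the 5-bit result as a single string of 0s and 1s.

00000

s1 (pos 1,3,5,7,9,11,13,15,17,19,21,23,25,27,29,31): 0⊕1⊕0⊕1⊕1⊕0⊕0⊕0⊕0⊕0⊕1⊕0⊕0⊕1⊕0⊕1 = 0
s2 (pos 2,3,6,7,10,11,14,15,18,19,22,23,26,27,30,31): 1⊕1⊕1⊕1⊕0⊕0⊕0⊕0⊕1⊕0⊕1⊕0⊕0⊕1⊕0⊕1 = 0
s4 (pos 4,5,6,7,12,13,14,15,20,21,22,23,28,29,30,31): 0⊕0⊕1⊕1⊕0⊕0⊕0⊕0⊕0⊕1⊕1⊕0⊕1⊕0⊕0⊕1 = 0
s8 (pos 8,9,10,11,12,13,14,15,24,25,26,27,28,29,30,31): 0⊕1⊕0⊕0⊕0⊕0⊕0⊕0⊕0⊕0⊕0⊕1⊕1⊕0⊕0⊕1 = 0
s16 (pos 16,17,18,19,20,21,22,23,24,25,26,27,28,29,30,31): 0⊕0⊕1⊕0⊕0⊕1⊕1⊕0⊕0⊕0⊕0⊕1⊕1⊕0⊕0⊕1 = 0
Syndrome s16…s1 = 00000 → no error.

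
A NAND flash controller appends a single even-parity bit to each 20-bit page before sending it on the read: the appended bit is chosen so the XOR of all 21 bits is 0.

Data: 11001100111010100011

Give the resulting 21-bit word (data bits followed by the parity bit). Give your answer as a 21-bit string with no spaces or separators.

XOR of the 20 data bits: 1⊕1⊕0⊕0⊕1⊕1⊕0⊕0⊕1⊕1⊕1⊕0⊕1⊕0⊕1⊕0⊕0⊕0⊕1⊕1 = 1
Parity bit = 1 (so all 21 bits XOR to 0).

110011001110101000111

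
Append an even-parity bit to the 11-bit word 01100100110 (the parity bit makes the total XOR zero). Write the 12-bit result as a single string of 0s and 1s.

XOR of the 11 data bits: 0⊕1⊕1⊕0⊕0⊕1⊕0⊕0⊕1⊕1⊕0 = 1
Parity bit = 1 (so all 12 bits XOR to 0).

011001001101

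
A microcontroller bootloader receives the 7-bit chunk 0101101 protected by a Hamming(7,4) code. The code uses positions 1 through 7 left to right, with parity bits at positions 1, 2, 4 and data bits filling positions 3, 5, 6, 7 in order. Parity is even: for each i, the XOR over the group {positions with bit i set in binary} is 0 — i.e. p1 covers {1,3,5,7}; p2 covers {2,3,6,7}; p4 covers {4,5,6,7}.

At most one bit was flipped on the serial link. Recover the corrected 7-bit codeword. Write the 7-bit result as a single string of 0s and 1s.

s1 (pos 1,3,5,7): 0⊕0⊕1⊕1 = 0
s2 (pos 2,3,6,7): 1⊕0⊕0⊕1 = 0
s4 (pos 4,5,6,7): 1⊕1⊕0⊕1 = 1
Syndrome s4…s1 = 100 → error at position 4.
Flip position 4: 0101101 → 0100101

0100101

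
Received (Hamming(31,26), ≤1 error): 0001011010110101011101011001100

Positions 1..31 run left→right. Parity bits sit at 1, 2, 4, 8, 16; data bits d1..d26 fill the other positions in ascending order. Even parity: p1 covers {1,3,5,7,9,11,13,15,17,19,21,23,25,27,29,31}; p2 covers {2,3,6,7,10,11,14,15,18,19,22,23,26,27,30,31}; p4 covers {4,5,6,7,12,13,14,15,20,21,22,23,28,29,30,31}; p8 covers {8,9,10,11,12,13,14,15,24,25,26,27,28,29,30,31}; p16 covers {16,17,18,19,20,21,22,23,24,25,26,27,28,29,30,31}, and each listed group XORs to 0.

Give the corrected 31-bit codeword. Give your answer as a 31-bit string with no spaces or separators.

s1 (pos 1,3,5,7,9,11,13,15,17,19,21,23,25,27,29,31): 0⊕0⊕0⊕1⊕1⊕1⊕0⊕0⊕0⊕1⊕0⊕0⊕1⊕0⊕1⊕0 = 0
s2 (pos 2,3,6,7,10,11,14,15,18,19,22,23,26,27,30,31): 0⊕0⊕1⊕1⊕0⊕1⊕1⊕0⊕1⊕1⊕1⊕0⊕0⊕0⊕0⊕0 = 1
s4 (pos 4,5,6,7,12,13,14,15,20,21,22,23,28,29,30,31): 1⊕0⊕1⊕1⊕1⊕0⊕1⊕0⊕1⊕0⊕1⊕0⊕1⊕1⊕0⊕0 = 1
s8 (pos 8,9,10,11,12,13,14,15,24,25,26,27,28,29,30,31): 0⊕1⊕0⊕1⊕1⊕0⊕1⊕0⊕1⊕1⊕0⊕0⊕1⊕1⊕0⊕0 = 0
s16 (pos 16,17,18,19,20,21,22,23,24,25,26,27,28,29,30,31): 1⊕0⊕1⊕1⊕1⊕0⊕1⊕0⊕1⊕1⊕0⊕0⊕1⊕1⊕0⊕0 = 1
Syndrome s16…s1 = 10110 → error at position 22.
Flip position 22: 0001011010110101011101011001100 → 0001011010110101011100011001100

0001011010110101011100011001100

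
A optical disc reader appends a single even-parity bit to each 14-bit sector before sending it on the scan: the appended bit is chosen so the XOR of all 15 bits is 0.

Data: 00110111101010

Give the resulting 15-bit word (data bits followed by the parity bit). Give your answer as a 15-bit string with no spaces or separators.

XOR of the 14 data bits: 0⊕0⊕1⊕1⊕0⊕1⊕1⊕1⊕1⊕0⊕1⊕0⊕1⊕0 = 0
Parity bit = 0 (so all 15 bits XOR to 0).

001101111010100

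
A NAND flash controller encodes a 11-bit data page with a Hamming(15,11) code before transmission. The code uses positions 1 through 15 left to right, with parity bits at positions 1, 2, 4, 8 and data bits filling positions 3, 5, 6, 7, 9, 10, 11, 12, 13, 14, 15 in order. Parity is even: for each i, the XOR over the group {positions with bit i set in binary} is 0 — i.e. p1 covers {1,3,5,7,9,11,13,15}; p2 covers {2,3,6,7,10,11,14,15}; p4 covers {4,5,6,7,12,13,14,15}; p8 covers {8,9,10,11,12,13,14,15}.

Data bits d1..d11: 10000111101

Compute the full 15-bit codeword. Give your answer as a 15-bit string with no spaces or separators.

Place data at non-parity positions: p1 p2 1 p4 0 0 0 p8 0 1 1 1 1 0 1
p1 (pos 1,3,5,7,9,11,13,15): XOR of data positions = 1⊕0⊕0⊕0⊕1⊕1⊕1 = 0
p2 (pos 2,3,6,7,10,11,14,15): XOR of data positions = 1⊕0⊕0⊕1⊕1⊕0⊕1 = 0
p4 (pos 4,5,6,7,12,13,14,15): XOR of data positions = 0⊕0⊕0⊕1⊕1⊕0⊕1 = 1
p8 (pos 8,9,10,11,12,13,14,15): XOR of data positions = 0⊕1⊕1⊕1⊕1⊕0⊕1 = 1
Codeword: 001100010111101

001100010111101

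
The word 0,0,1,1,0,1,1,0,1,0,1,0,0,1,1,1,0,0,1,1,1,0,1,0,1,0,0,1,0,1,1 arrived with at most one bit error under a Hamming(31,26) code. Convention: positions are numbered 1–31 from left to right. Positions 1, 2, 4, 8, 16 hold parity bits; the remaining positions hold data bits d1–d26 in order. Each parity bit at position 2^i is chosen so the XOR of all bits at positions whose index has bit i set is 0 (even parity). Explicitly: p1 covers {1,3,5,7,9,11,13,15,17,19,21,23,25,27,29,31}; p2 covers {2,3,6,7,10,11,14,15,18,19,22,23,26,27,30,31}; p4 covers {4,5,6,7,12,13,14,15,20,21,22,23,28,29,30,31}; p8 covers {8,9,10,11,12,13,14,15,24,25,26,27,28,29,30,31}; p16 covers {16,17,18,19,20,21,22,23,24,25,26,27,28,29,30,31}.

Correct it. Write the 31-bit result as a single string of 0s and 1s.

s1 (pos 1,3,5,7,9,11,13,15,17,19,21,23,25,27,29,31): 0⊕1⊕0⊕1⊕1⊕1⊕0⊕1⊕0⊕1⊕1⊕1⊕1⊕0⊕0⊕1 = 0
s2 (pos 2,3,6,7,10,11,14,15,18,19,22,23,26,27,30,31): 0⊕1⊕1⊕1⊕0⊕1⊕1⊕1⊕0⊕1⊕0⊕1⊕0⊕0⊕1⊕1 = 0
s4 (pos 4,5,6,7,12,13,14,15,20,21,22,23,28,29,30,31): 1⊕0⊕1⊕1⊕0⊕0⊕1⊕1⊕1⊕1⊕0⊕1⊕1⊕0⊕1⊕1 = 1
s8 (pos 8,9,10,11,12,13,14,15,24,25,26,27,28,29,30,31): 0⊕1⊕0⊕1⊕0⊕0⊕1⊕1⊕0⊕1⊕0⊕0⊕1⊕0⊕1⊕1 = 0
s16 (pos 16,17,18,19,20,21,22,23,24,25,26,27,28,29,30,31): 1⊕0⊕0⊕1⊕1⊕1⊕0⊕1⊕0⊕1⊕0⊕0⊕1⊕0⊕1⊕1 = 1
Syndrome s16…s1 = 10100 → error at position 20.
Flip position 20: 0011011010100111001110101001011 → 0011011010100111001010101001011

0011011010100111001010101001011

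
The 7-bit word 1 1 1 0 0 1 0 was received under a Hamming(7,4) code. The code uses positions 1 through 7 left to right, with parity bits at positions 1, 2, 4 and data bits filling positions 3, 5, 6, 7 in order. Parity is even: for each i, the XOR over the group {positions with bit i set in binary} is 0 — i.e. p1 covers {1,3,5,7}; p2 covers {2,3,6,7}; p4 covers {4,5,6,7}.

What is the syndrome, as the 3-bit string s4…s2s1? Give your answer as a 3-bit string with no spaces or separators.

110

s1 (pos 1,3,5,7): 1⊕1⊕0⊕0 = 0
s2 (pos 2,3,6,7): 1⊕1⊕1⊕0 = 1
s4 (pos 4,5,6,7): 0⊕0⊕1⊕0 = 1
Syndrome s4…s1 = 110 → error at position 6.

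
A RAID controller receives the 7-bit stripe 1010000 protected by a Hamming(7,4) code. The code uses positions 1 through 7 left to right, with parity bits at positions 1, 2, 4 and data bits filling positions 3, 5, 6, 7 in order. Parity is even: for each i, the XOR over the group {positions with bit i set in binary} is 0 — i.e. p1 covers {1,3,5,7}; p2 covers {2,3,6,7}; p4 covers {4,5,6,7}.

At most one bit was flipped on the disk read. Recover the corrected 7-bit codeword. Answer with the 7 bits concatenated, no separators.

1110000

s1 (pos 1,3,5,7): 1⊕1⊕0⊕0 = 0
s2 (pos 2,3,6,7): 0⊕1⊕0⊕0 = 1
s4 (pos 4,5,6,7): 0⊕0⊕0⊕0 = 0
Syndrome s4…s1 = 010 → error at position 2.
Flip position 2: 1010000 → 1110000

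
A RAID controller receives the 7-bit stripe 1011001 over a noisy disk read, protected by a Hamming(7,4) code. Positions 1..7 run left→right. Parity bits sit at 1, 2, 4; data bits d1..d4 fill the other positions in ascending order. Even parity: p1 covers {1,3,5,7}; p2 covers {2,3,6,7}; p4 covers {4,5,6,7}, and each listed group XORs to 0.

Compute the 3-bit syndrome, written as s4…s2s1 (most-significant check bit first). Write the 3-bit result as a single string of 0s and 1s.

001

s1 (pos 1,3,5,7): 1⊕1⊕0⊕1 = 1
s2 (pos 2,3,6,7): 0⊕1⊕0⊕1 = 0
s4 (pos 4,5,6,7): 1⊕0⊕0⊕1 = 0
Syndrome s4…s1 = 001 → error at position 1.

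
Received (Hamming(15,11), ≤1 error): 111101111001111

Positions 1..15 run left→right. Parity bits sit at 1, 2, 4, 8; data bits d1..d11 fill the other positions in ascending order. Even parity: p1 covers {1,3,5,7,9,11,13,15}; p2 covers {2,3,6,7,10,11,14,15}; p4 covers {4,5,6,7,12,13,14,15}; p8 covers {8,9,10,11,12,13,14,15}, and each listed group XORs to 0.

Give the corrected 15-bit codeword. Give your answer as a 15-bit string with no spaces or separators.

s1 (pos 1,3,5,7,9,11,13,15): 1⊕1⊕0⊕1⊕1⊕0⊕1⊕1 = 0
s2 (pos 2,3,6,7,10,11,14,15): 1⊕1⊕1⊕1⊕0⊕0⊕1⊕1 = 0
s4 (pos 4,5,6,7,12,13,14,15): 1⊕0⊕1⊕1⊕1⊕1⊕1⊕1 = 1
s8 (pos 8,9,10,11,12,13,14,15): 1⊕1⊕0⊕0⊕1⊕1⊕1⊕1 = 0
Syndrome s8…s1 = 0100 → error at position 4.
Flip position 4: 111101111001111 → 111001111001111

111001111001111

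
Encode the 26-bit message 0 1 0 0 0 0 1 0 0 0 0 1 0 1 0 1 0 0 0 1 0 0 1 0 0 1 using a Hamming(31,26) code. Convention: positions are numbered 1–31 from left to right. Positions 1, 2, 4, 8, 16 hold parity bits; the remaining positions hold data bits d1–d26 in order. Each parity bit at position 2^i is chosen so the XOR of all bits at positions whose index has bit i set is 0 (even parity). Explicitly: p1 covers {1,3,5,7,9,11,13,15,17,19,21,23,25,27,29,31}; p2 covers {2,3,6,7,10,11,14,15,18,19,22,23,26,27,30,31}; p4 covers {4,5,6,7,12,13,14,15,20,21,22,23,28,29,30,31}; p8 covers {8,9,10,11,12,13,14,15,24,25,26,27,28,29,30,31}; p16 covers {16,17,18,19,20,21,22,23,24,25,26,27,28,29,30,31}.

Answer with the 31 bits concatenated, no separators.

Place data at non-parity positions: p1 p2 0 p4 1 0 0 p8 0 0 1 0 0 0 0 p16 1 0 1 0 1 0 0 0 1 0 0 1 0 0 1
p1 (pos 1,3,5,7,9,11,13,15,17,19,21,23,25,27,29,31): XOR of data positions = 0⊕1⊕0⊕0⊕1⊕0⊕0⊕1⊕1⊕1⊕0⊕1⊕0⊕0⊕1 = 1
p2 (pos 2,3,6,7,10,11,14,15,18,19,22,23,26,27,30,31): XOR of data positions = 0⊕0⊕0⊕0⊕1⊕0⊕0⊕0⊕1⊕0⊕0⊕0⊕0⊕0⊕1 = 1
p4 (pos 4,5,6,7,12,13,14,15,20,21,22,23,28,29,30,31): XOR of data positions = 1⊕0⊕0⊕0⊕0⊕0⊕0⊕0⊕1⊕0⊕0⊕1⊕0⊕0⊕1 = 0
p8 (pos 8,9,10,11,12,13,14,15,24,25,26,27,28,29,30,31): XOR of data positions = 0⊕0⊕1⊕0⊕0⊕0⊕0⊕0⊕1⊕0⊕0⊕1⊕0⊕0⊕1 = 0
p16 (pos 16,17,18,19,20,21,22,23,24,25,26,27,28,29,30,31): XOR of data positions = 1⊕0⊕1⊕0⊕1⊕0⊕0⊕0⊕1⊕0⊕0⊕1⊕0⊕0⊕1 = 0
Codeword: 1100100000100000101010001001001

1100100000100000101010001001001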